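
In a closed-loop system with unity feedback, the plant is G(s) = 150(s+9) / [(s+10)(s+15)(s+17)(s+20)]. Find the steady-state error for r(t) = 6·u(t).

System type = 0 (no poles at s=0).
K_p = lim_{s→0} G(s) = 150·9 / (10·15·17·20) = 9/340.
e_ss = 6/(1 + K_p) = 6/(349/340) = 2040/349.

2040/349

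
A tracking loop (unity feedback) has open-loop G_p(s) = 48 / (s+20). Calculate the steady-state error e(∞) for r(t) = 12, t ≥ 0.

60/17

The open loop has no poles at the origin → type 0 system.
K_p = lim_{s→0} G_p(s) = 48 / (20) = 2.4.
e_ss = 12/(1 + K_p) = 12/3.4 = 60/17.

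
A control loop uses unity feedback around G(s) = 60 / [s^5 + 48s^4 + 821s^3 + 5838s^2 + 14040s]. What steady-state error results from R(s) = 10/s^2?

Lowest-order denominator term is 14040s, so the open loop has 1 pole at the origin → type 1 system.
K_v = lim_{s→0} s·G(s) = 60 / 14040 = 1/234.
e_ss = 10/K_v = 10/(1/234) = 2340.

2340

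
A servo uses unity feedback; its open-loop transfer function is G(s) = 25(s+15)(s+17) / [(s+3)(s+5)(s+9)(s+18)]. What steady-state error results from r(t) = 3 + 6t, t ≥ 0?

infinity

No free integrators in G(s): this is a type 0 system. Taking each input component in turn:
  • 3: e_ss = 3/(1+K_p) with K_p=425/162 → 486/587.
  • 6t: a type-0 system cannot track it, e_ss → ∞.
The unbounded component dominates.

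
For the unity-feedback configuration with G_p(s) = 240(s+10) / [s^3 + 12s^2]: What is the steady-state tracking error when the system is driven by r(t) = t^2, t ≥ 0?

The denominator has no term below 12s^2 — 2 poles at s=0, type 2.
K_a = lim_{s→0} s^2·G_p(s) = 240·10 / 12 = 200.
r(t) = t^2 gives R(s) = 2/s^3.
e_ss = 2/K_a = 2/200 = 0.01.

0.01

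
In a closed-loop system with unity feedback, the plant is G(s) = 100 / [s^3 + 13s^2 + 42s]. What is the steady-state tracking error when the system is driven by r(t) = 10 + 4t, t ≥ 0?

Lowest-order denominator term is 42s, so the open loop has 1 pole at the origin → type 1 system. Taking each input component in turn:
  • 10: tracked with zero error.
  • 4t: e_ss = 4/K_v with K_v=50/21 → 1.68.
Total e_ss = 1.68.

1.68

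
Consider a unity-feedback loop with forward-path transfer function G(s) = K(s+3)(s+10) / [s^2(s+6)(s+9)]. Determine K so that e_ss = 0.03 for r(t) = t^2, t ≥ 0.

System type = 2 (two poles at s=0).
K_a = lim_{s→0} s^2·G(s) = K·3·10 / (6·9) = (5/9)·K.
e_ss = 2/K_a = 0.03 ⇒ K_a = 200/3 ⇒ K = (200/3)/(5/9) = 120.

120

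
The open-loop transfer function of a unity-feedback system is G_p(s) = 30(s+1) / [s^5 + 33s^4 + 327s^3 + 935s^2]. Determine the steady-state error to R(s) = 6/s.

0

Factoring s^2 from the denominator leaves a polynomial with constant term 935, so the system is type 2.
A type-2 system has K_p = ∞, so it tracks a step input with zero steady-state error.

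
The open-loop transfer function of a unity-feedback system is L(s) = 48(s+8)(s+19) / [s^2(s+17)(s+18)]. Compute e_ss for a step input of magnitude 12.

0

Two free integrators in L(s): this is a type 2 system.
A type-2 system has K_p = ∞, so it tracks a step input with zero steady-state error.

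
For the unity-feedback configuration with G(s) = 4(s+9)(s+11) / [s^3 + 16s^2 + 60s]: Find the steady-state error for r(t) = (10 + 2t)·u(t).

Factoring s from the denominator leaves a polynomial with constant term 60, so the system is type 1. Treating each term separately:
  • 10: tracked with zero error.
  • 2t: e_ss = 2/K_v with K_v=6.6 → 10/33.
Total e_ss = 10/33.

10/33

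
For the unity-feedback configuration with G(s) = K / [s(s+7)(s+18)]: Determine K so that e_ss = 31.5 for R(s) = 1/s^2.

System type = 1 (one pole at s=0).
K_v = lim_{s→0} s·G(s) = K / (7·18) = (1/126)·K.
e_ss = 1/K_v = 31.5 ⇒ K_v = 2/63 ⇒ K = (2/63)/(1/126) = 4.

4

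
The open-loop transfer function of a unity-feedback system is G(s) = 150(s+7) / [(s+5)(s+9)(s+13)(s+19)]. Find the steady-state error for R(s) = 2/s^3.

System type = 0 (no poles at s=0).
For a type-0 system K_a = 0, so e_ss to a parabolic input is unbounded.

infinity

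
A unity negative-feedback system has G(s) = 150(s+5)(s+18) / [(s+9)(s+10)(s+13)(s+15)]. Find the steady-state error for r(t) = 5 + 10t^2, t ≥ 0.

The open loop has no poles at the origin → type 0 system. Taking each input component in turn:
  • 5: e_ss = 5/(1+K_p) with K_p=10/13 → 65/23.
  • 10t^2: a type-0 system cannot track it, e_ss → ∞.
The unbounded component dominates.

infinity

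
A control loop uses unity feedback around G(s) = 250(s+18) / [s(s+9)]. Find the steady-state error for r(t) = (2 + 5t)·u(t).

One free integrator in G(s): this is a type 1 system. By superposition:
  • 2: tracked with zero error.
  • 5t: e_ss = 5/K_v with K_v=500 → 0.01.
Total e_ss = 0.01.

0.01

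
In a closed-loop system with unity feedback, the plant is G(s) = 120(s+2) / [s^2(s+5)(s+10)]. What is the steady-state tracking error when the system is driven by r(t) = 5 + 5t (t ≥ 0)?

Two free integrators in G(s): this is a type 2 system. Taking each input component in turn:
  • 5: tracked with zero error.
  • 5t: tracked with zero error.
Total e_ss = 0.

0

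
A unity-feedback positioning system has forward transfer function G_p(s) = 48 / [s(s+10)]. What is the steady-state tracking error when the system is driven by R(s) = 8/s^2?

One free integrator in G_p(s): this is a type 1 system.
K_v = lim_{s→0} s·G_p(s) = 48 / (10) = 4.8.
e_ss = 8/K_v = 8/4.8 = 5/3.

5/3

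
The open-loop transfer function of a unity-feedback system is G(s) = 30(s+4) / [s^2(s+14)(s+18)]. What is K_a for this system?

10/21

The open loop has two poles at the origin → type 2 system.
K_a = lim_{s→0} s^2·G(s) = 30·4 / (14·18) = 10/21.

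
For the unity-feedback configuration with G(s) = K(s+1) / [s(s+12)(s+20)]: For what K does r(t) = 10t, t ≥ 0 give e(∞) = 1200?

The open loop has one pole at the origin → type 1 system.
K_v = lim_{s→0} s·G(s) = K·1 / (12·20) = (1/240)·K.
e_ss = 10/K_v = 1200 ⇒ K_v = 1/120 ⇒ K = (1/120)/(1/240) = 2.

2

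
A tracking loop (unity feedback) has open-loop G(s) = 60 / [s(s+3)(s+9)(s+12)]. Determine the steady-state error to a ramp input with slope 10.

The open loop has one pole at the origin → type 1 system.
K_v = lim_{s→0} s·G(s) = 60 / (3·9·12) = 5/27.
e_ss = 10/K_v = 10/(5/27) = 54.

54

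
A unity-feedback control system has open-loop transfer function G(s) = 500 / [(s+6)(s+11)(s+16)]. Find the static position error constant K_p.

G(s) has no factors of s in the denominator, so the system is type 0.
K_p = lim_{s→0} G(s) = 500 / (6·11·16) = 125/264.

125/264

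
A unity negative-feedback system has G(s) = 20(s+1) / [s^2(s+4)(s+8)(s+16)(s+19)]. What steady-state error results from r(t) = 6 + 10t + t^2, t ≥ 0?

972.8

G(s) has two factors of s in the denominator, so the system is type 2. Taking each input component in turn:
  • 6: tracked with zero error.
  • 10t: tracked with zero error.
  • t^2: e_ss = 2/K_a with K_a=5/2432 → 972.8.
Total e_ss = 972.8.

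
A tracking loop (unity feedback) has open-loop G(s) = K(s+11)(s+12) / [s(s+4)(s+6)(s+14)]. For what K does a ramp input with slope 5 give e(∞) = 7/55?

100

One free integrator in G(s): this is a type 1 system.
K_v = lim_{s→0} s·G(s) = K·11·12 / (4·6·14) = (11/28)·K.
e_ss = 5/K_v = 7/55 ⇒ K_v = 275/7 ⇒ K = (275/7)/(11/28) = 100.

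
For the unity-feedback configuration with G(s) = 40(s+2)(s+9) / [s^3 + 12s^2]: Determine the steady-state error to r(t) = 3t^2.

Factoring s^2 from the denominator leaves a polynomial with constant term 12, so the system is type 2.
K_a = lim_{s→0} s^2·G(s) = 40·2·9 / 12 = 60.
r(t) = 3t^2 gives R(s) = 6/s^3.
e_ss = 6/K_a = 6/60 = 0.1.

0.1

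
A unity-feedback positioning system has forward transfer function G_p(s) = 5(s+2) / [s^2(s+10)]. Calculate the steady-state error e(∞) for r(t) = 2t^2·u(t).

System type = 2 (two poles at s=0).
K_a = lim_{s→0} s^2·G_p(s) = 5·2 / (10) = 1.
r(t) = 2t^2 gives R(s) = 4/s^3.
e_ss = 4/K_a = 4/1 = 4.

4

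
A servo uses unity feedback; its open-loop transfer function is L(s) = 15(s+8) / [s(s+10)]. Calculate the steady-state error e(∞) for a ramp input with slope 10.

5/6

System type = 1 (one pole at s=0).
K_v = lim_{s→0} s·L(s) = 15·8 / (10) = 12.
e_ss = 10/K_v = 10/12 = 5/6.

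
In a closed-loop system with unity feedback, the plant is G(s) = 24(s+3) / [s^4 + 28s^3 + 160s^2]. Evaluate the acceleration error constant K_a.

Factoring s^2 from the denominator leaves a polynomial with constant term 160, so the system is type 2.
K_a = lim_{s→0} s^2·G(s) = 24·3 / 160 = 0.45.

0.45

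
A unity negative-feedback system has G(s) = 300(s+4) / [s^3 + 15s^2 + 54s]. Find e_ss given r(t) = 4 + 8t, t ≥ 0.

Factoring s from the denominator leaves a polynomial with constant term 54, so the system is type 1. Treating each term separately:
  • 4: tracked with zero error.
  • 8t: e_ss = 8/K_v with K_v=200/9 → 0.36.
Total e_ss = 0.36.

0.36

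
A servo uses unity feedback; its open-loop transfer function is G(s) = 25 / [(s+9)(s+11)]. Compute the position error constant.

G(s) has no factors of s in the denominator, so the system is type 0.
K_p = lim_{s→0} G(s) = 25 / (9·11) = 25/99.

25/99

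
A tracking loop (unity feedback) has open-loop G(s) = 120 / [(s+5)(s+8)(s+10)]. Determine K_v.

0

System type = 0 (no poles at s=0).
K_v = lim_{s→0} s·G(s) = 0 (the extra factor of s kills the finite limit).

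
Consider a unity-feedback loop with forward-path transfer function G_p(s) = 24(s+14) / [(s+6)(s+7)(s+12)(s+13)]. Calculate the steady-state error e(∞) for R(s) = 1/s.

39/41

System type = 0 (no poles at s=0).
K_p = lim_{s→0} G_p(s) = 24·14 / (6·7·12·13) = 2/39.
e_ss = 1/(1 + K_p) = 1/(41/39) = 39/41.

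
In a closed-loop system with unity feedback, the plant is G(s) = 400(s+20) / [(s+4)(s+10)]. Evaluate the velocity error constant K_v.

0

No free integrators in G(s): this is a type 0 system.
K_v = lim_{s→0} s·G(s) = 0 (the extra factor of s kills the finite limit).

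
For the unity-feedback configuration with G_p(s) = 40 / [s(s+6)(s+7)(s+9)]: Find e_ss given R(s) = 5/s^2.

47.25

The open loop has one pole at the origin → type 1 system.
K_v = lim_{s→0} s·G_p(s) = 40 / (6·7·9) = 20/189.
e_ss = 5/K_v = 5/(20/189) = 47.25.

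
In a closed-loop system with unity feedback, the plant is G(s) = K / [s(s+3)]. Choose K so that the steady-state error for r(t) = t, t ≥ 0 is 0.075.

40

System type = 1 (one pole at s=0).
K_v = lim_{s→0} s·G(s) = K / (3) = (1/3)·K.
e_ss = 1/K_v = 0.075 ⇒ K_v = 40/3 ⇒ K = (40/3)/(1/3) = 40.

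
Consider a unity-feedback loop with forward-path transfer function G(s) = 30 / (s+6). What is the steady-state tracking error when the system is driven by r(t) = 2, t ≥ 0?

1/3

System type = 0 (no poles at s=0).
K_p = lim_{s→0} G(s) = 30 / (6) = 5.
e_ss = 2/(1 + K_p) = 2/6 = 1/3.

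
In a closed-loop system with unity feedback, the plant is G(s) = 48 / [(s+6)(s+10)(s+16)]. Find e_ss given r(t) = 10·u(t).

G(s) has no factors of s in the denominator, so the system is type 0.
K_p = lim_{s→0} G(s) = 48 / (6·10·16) = 0.05.
e_ss = 10/(1 + K_p) = 10/1.05 = 200/21.

200/21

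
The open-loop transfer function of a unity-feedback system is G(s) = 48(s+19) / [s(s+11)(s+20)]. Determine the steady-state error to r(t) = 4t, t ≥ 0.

The open loop has one pole at the origin → type 1 system.
K_v = lim_{s→0} s·G(s) = 48·19 / (11·20) = 228/55.
e_ss = 4/K_v = 4/(228/55) = 55/57.

55/57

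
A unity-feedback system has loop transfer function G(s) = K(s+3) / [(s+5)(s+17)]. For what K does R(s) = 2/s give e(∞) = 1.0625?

25

G(s) has no factors of s in the denominator, so the system is type 0.
K_p = lim_{s→0} G(s) = K·3 / (5·17) = (3/85)·K.
e_ss = 2/(1 + K_p) = 1.0625 ⇒ 1 + (3/85)·K = 32/17 ⇒ K = 25.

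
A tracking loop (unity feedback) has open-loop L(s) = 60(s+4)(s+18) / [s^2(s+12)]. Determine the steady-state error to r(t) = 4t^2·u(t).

System type = 2 (two poles at s=0).
K_a = lim_{s→0} s^2·L(s) = 60·4·18 / (12) = 360.
r(t) = 4t^2 gives R(s) = 8/s^3.
e_ss = 8/K_a = 8/360 = 1/45.

1/45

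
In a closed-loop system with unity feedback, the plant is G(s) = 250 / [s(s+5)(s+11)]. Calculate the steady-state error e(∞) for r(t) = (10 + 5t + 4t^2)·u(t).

infinity

G(s) has one factor of s in the denominator, so the system is type 1. Taking each input component in turn:
  • 10: tracked with zero error.
  • 5t: e_ss = 5/K_v with K_v=50/11 → 1.1.
  • 4t^2: a type-1 system cannot track it, e_ss → ∞.
The unbounded component dominates.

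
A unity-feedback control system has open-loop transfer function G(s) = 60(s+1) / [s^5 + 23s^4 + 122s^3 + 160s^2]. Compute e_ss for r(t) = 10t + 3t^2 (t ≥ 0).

Lowest-order denominator term is 160s^2, so the open loop has 2 poles at the origin → type 2 system. Treating each term separately:
  • 10t: tracked with zero error.
  • 3t^2: e_ss = 6/K_a with K_a=0.375 → 16.
Total e_ss = 16.

16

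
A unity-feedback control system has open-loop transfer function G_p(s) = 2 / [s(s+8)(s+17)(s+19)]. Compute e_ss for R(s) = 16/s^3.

G_p(s) has one factor of s in the denominator, so the system is type 1.
K_a = lim_{s→0} s^2·G_p(s) = 0; the steady-state error to this parabolic input grows without bound.

infinity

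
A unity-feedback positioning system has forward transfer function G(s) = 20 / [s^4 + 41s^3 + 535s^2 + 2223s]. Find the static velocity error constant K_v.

Lowest-order denominator term is 2223s, so the open loop has 1 pole at the origin → type 1 system.
K_v = lim_{s→0} s·G(s) = 20 / 2223 = 20/2223.

20/2223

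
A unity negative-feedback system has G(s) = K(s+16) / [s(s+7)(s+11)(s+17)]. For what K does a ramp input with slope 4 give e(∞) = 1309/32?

One free integrator in G(s): this is a type 1 system.
K_v = lim_{s→0} s·G(s) = K·16 / (7·11·17) = (16/1309)·K.
e_ss = 4/K_v = 1309/32 ⇒ K_v = 128/1309 ⇒ K = (128/1309)/(16/1309) = 8.

8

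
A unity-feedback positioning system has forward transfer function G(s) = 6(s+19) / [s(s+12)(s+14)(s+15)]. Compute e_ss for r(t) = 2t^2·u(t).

infinity

One free integrator in G(s): this is a type 1 system.
K_a = lim_{s→0} s^2·G(s) = 0; the steady-state error to this parabolic input grows without bound.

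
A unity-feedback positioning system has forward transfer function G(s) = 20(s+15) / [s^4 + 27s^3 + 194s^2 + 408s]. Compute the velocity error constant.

Factoring s from the denominator leaves a polynomial with constant term 408, so the system is type 1.
K_v = lim_{s→0} s·G(s) = 20·15 / 408 = 25/34.

25/34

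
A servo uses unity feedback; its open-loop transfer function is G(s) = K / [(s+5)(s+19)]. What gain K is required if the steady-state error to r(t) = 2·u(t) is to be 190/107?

No free integrators in G(s): this is a type 0 system.
K_p = lim_{s→0} G(s) = K / (5·19) = (1/95)·K.
e_ss = 2/(1 + K_p) = 190/107 ⇒ 1 + (1/95)·K = 107/95 ⇒ K = 12.

12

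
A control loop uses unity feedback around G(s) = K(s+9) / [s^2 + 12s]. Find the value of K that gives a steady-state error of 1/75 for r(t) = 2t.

200

Lowest-order denominator term is 12s, so the open loop has 1 pole at the origin → type 1 system.
K_v = lim_{s→0} s·G(s) = K·9 / 12 = 0.75·K.
e_ss = 2/K_v = 1/75 ⇒ K_v = 150 ⇒ K = 150/0.75 = 200.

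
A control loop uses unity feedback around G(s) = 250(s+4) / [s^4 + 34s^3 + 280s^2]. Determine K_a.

25/7

The denominator has no term below 280s^2 — 2 poles at s=0, type 2.
K_a = lim_{s→0} s^2·G(s) = 250·4 / 280 = 25/7.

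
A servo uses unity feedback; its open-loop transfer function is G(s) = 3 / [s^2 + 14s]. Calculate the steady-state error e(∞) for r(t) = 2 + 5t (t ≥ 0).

70/3

Lowest-order denominator term is 14s, so the open loop has 1 pole at the origin → type 1 system. Taking each input component in turn:
  • 2: tracked with zero error.
  • 5t: e_ss = 5/K_v with K_v=3/14 → 70/3.
Total e_ss = 70/3.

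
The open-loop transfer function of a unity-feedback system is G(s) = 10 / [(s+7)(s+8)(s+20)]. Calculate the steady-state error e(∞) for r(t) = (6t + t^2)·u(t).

G(s) has no factors of s in the denominator, so the system is type 0. Treating each term separately:
  • 6t: a type-0 system cannot track it, e_ss → ∞.
  • t^2: a type-0 system cannot track it, e_ss → ∞.
The unbounded component dominates.

infinity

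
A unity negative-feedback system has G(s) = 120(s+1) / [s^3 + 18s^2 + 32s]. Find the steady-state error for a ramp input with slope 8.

Factoring s from the denominator leaves a polynomial with constant term 32, so the system is type 1.
K_v = lim_{s→0} s·G(s) = 120·1 / 32 = 3.75.
e_ss = 8/K_v = 8/3.75 = 32/15.

32/15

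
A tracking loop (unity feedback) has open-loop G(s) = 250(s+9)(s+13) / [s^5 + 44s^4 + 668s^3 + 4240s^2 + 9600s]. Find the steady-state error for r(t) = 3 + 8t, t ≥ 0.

Lowest-order denominator term is 9600s, so the open loop has 1 pole at the origin → type 1 system. By superposition:
  • 3: tracked with zero error.
  • 8t: e_ss = 8/K_v with K_v=195/64 → 512/195.
Total e_ss = 512/195.

512/195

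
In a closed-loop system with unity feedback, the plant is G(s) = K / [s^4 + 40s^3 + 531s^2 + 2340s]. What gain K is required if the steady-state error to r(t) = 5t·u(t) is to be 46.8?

250

Factoring s from the denominator leaves a polynomial with constant term 2340, so the system is type 1.
K_v = lim_{s→0} s·G(s) = K / 2340 = (1/2340)·K.
e_ss = 5/K_v = 46.8 ⇒ K_v = 25/234 ⇒ K = (25/234)/(1/2340) = 250.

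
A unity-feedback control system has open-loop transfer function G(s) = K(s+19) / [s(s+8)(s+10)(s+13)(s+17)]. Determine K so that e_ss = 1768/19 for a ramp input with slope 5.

System type = 1 (one pole at s=0).
K_v = lim_{s→0} s·G(s) = K·19 / (8·10·13·17) = (19/17680)·K.
e_ss = 5/K_v = 1768/19 ⇒ K_v = 95/1768 ⇒ K = (95/1768)/(19/17680) = 50.

50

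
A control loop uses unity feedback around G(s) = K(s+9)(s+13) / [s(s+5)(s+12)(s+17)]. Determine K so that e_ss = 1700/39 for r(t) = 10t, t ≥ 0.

One free integrator in G(s): this is a type 1 system.
K_v = lim_{s→0} s·G(s) = K·9·13 / (5·12·17) = (39/340)·K.
e_ss = 10/K_v = 1700/39 ⇒ K_v = 39/170 ⇒ K = (39/170)/(39/340) = 2.

2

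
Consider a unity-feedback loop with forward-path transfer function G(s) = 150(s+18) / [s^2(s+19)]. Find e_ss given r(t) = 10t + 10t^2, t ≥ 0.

Two free integrators in G(s): this is a type 2 system. Treating each term separately:
  • 10t: tracked with zero error.
  • 10t^2: e_ss = 20/K_a with K_a=2700/19 → 19/135.
Total e_ss = 19/135.

19/135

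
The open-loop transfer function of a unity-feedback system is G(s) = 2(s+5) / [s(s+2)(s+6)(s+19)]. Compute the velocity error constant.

One free integrator in G(s): this is a type 1 system.
K_v = lim_{s→0} s·G(s) = 2·5 / (2·6·19) = 5/114.

5/114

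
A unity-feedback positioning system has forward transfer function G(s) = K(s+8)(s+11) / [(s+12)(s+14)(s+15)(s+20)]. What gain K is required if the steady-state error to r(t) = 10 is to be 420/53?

150

System type = 0 (no poles at s=0).
K_p = lim_{s→0} G(s) = K·8·11 / (12·14·15·20) = (11/6300)·K.
e_ss = 10/(1 + K_p) = 420/53 ⇒ 1 + (11/6300)·K = 53/42 ⇒ K = 150.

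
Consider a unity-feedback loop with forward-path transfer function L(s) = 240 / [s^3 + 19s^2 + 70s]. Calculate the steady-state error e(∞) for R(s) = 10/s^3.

Lowest-order denominator term is 70s, so the open loop has 1 pole at the origin → type 1 system.
For a type-1 system K_a = 0, so e_ss to a parabolic input is unbounded.

infinity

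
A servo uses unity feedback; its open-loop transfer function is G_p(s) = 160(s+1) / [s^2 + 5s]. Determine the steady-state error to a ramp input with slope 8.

Lowest-order denominator term is 5s, so the open loop has 1 pole at the origin → type 1 system.
K_v = lim_{s→0} s·G_p(s) = 160·1 / 5 = 32.
e_ss = 8/K_v = 8/32 = 0.25.

0.25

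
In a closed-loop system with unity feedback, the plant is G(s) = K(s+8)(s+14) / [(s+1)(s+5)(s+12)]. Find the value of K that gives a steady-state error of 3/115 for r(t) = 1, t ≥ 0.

No free integrators in G(s): this is a type 0 system.
K_p = lim_{s→0} G(s) = K·8·14 / (1·5·12) = (28/15)·K.
e_ss = 1/(1 + K_p) = 3/115 ⇒ 1 + (28/15)·K = 115/3 ⇒ K = 20.

20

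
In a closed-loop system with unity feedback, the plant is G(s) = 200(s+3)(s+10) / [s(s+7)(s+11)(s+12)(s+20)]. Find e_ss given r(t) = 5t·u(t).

G(s) has one factor of s in the denominator, so the system is type 1.
K_v = lim_{s→0} s·G(s) = 200·3·10 / (7·11·12·20) = 25/77.
e_ss = 5/K_v = 5/(25/77) = 15.4.

15.4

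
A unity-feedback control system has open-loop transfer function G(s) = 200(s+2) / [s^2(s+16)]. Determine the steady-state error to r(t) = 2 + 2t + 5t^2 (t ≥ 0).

0.4

G(s) has two factors of s in the denominator, so the system is type 2. By superposition:
  • 2: tracked with zero error.
  • 2t: tracked with zero error.
  • 5t^2: e_ss = 10/K_a with K_a=25 → 0.4.
Total e_ss = 0.4.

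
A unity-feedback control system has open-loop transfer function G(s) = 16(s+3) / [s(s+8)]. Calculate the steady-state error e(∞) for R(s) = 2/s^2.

G(s) has one factor of s in the denominator, so the system is type 1.
K_v = lim_{s→0} s·G(s) = 16·3 / (8) = 6.
e_ss = 2/K_v = 2/6 = 1/3.

1/3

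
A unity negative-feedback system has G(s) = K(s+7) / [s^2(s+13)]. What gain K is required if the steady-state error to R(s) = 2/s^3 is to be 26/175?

25

G(s) has two factors of s in the denominator, so the system is type 2.
K_a = lim_{s→0} s^2·G(s) = K·7 / (13) = (7/13)·K.
e_ss = 2/K_a = 26/175 ⇒ K_a = 175/13 ⇒ K = (175/13)/(7/13) = 25.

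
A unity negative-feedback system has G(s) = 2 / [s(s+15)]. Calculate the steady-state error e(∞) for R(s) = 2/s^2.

15

G(s) has one factor of s in the denominator, so the system is type 1.
K_v = lim_{s→0} s·G(s) = 2 / (15) = 2/15.
e_ss = 2/K_v = 2/(2/15) = 15.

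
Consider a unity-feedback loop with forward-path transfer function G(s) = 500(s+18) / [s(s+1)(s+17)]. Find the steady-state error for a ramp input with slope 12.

One free integrator in G(s): this is a type 1 system.
K_v = lim_{s→0} s·G(s) = 500·18 / (1·17) = 9000/17.
e_ss = 12/K_v = 12/(9000/17) = 17/750.

17/750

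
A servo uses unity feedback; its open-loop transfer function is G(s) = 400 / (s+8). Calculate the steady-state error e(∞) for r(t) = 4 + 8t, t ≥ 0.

infinity

G(s) has no factors of s in the denominator, so the system is type 0. By superposition:
  • 4: e_ss = 4/(1+K_p) with K_p=50 → 4/51.
  • 8t: a type-0 system cannot track it, e_ss → ∞.
The unbounded component dominates.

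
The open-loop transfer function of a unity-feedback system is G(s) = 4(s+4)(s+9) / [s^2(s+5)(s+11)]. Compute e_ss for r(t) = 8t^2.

55/9

Two free integrators in G(s): this is a type 2 system.
K_a = lim_{s→0} s^2·G(s) = 4·4·9 / (5·11) = 144/55.
r(t) = 8t^2 gives R(s) = 16/s^3.
e_ss = 16/K_a = 16/(144/55) = 55/9.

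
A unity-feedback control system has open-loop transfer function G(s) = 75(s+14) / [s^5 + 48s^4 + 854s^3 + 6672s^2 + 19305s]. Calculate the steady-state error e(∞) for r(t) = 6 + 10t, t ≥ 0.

1287/7

The denominator has no term below 19305s — 1 pole at s=0, type 1. By superposition:
  • 6: tracked with zero error.
  • 10t: e_ss = 10/K_v with K_v=70/1287 → 1287/7.
Total e_ss = 1287/7.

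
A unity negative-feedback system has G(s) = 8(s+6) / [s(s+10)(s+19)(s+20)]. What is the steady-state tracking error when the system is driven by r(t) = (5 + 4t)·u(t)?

950/3

The open loop has one pole at the origin → type 1 system. By superposition:
  • 5: tracked with zero error.
  • 4t: e_ss = 4/K_v with K_v=6/475 → 950/3.
Total e_ss = 950/3.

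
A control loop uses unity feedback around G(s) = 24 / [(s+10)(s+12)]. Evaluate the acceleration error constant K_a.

0

G(s) has no factors of s in the denominator, so the system is type 0.
K_a = lim_{s→0} s^2·G(s) = 0 (the extra factor of s kills the finite limit).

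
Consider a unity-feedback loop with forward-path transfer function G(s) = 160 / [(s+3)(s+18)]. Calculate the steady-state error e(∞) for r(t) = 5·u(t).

135/107

System type = 0 (no poles at s=0).
K_p = lim_{s→0} G(s) = 160 / (3·18) = 80/27.
e_ss = 5/(1 + K_p) = 5/(107/27) = 135/107.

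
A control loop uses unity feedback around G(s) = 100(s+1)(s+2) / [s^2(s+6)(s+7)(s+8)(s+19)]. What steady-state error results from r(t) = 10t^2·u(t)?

System type = 2 (two poles at s=0).
K_a = lim_{s→0} s^2·G(s) = 100·1·2 / (6·7·8·19) = 25/798.
r(t) = 10t^2 gives R(s) = 20/s^3.
e_ss = 20/K_a = 20/(25/798) = 638.4.

638.4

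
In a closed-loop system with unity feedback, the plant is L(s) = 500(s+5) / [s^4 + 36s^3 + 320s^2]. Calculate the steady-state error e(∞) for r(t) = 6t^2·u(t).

1.536

Lowest-order denominator term is 320s^2, so the open loop has 2 poles at the origin → type 2 system.
K_a = lim_{s→0} s^2·L(s) = 500·5 / 320 = 7.8125.
r(t) = 6t^2 gives R(s) = 12/s^3.
e_ss = 12/K_a = 12/7.8125 = 1.536.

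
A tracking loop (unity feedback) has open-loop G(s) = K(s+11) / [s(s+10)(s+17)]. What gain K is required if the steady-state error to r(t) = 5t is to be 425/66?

12

The open loop has one pole at the origin → type 1 system.
K_v = lim_{s→0} s·G(s) = K·11 / (10·17) = (11/170)·K.
e_ss = 5/K_v = 425/66 ⇒ K_v = 66/85 ⇒ K = (66/85)/(11/170) = 12.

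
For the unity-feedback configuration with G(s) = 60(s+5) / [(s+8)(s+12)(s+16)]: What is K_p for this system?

25/128

System type = 0 (no poles at s=0).
K_p = lim_{s→0} G(s) = 60·5 / (8·12·16) = 25/128.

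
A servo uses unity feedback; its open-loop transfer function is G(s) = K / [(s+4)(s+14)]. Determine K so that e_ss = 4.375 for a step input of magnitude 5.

8

System type = 0 (no poles at s=0).
K_p = lim_{s→0} G(s) = K / (4·14) = (1/56)·K.
e_ss = 5/(1 + K_p) = 4.375 ⇒ 1 + (1/56)·K = 8/7 ⇒ K = 8.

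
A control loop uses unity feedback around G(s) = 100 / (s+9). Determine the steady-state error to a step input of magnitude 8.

The open loop has no poles at the origin → type 0 system.
K_p = lim_{s→0} G(s) = 100 / (9) = 100/9.
e_ss = 8/(1 + K_p) = 8/(109/9) = 72/109.

72/109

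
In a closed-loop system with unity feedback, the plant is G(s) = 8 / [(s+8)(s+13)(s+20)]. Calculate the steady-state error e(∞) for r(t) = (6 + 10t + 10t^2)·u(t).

G(s) has no factors of s in the denominator, so the system is type 0. Treating each term separately:
  • 6: e_ss = 6/(1+K_p) with K_p=1/260 → 520/87.
  • 10t: a type-0 system cannot track it, e_ss → ∞.
  • 10t^2: a type-0 system cannot track it, e_ss → ∞.
The unbounded component dominates.

infinity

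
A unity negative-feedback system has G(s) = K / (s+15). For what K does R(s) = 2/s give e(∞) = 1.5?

No free integrators in G(s): this is a type 0 system.
K_p = lim_{s→0} G(s) = K / (15) = (1/15)·K.
e_ss = 2/(1 + K_p) = 1.5 ⇒ 1 + (1/15)·K = 4/3 ⇒ K = 5.

5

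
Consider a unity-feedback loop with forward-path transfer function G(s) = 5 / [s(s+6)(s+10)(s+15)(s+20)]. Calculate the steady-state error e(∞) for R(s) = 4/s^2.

The open loop has one pole at the origin → type 1 system.
K_v = lim_{s→0} s·G(s) = 5 / (6·10·15·20) = 1/3600.
e_ss = 4/K_v = 4/(1/3600) = 14400.

14400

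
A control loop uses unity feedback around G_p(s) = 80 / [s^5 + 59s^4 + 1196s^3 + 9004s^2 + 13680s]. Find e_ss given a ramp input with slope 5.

855

The denominator has no term below 13680s — 1 pole at s=0, type 1.
K_v = lim_{s→0} s·G_p(s) = 80 / 13680 = 1/171.
e_ss = 5/K_v = 5/(1/171) = 855.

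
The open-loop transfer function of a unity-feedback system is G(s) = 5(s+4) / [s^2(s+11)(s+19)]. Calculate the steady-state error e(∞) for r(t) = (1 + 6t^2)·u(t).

125.4

Two free integrators in G(s): this is a type 2 system. By superposition:
  • 1: tracked with zero error.
  • 6t^2: e_ss = 12/K_a with K_a=20/209 → 125.4.
Total e_ss = 125.4.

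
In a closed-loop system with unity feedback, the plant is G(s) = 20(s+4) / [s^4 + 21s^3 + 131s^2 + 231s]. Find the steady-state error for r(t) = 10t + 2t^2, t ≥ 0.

infinity

Factoring s from the denominator leaves a polynomial with constant term 231, so the system is type 1. By superposition:
  • 10t: e_ss = 10/K_v with K_v=80/231 → 28.875.
  • 2t^2: a type-1 system cannot track it, e_ss → ∞.
The unbounded component dominates.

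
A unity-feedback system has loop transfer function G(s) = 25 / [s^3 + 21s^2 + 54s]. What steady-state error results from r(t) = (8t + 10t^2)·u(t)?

infinity

Lowest-order denominator term is 54s, so the open loop has 1 pole at the origin → type 1 system. Taking each input component in turn:
  • 8t: e_ss = 8/K_v with K_v=25/54 → 17.28.
  • 10t^2: a type-1 system cannot track it, e_ss → ∞.
The unbounded component dominates.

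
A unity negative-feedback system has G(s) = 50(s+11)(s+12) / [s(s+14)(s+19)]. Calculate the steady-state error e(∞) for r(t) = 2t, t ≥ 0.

System type = 1 (one pole at s=0).
K_v = lim_{s→0} s·G(s) = 50·11·12 / (14·19) = 3300/133.
e_ss = 2/K_v = 2/(3300/133) = 133/1650.

133/1650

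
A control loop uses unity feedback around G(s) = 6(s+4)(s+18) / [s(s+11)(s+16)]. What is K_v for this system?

27/11

G(s) has one factor of s in the denominator, so the system is type 1.
K_v = lim_{s→0} s·G(s) = 6·4·18 / (11·16) = 27/11.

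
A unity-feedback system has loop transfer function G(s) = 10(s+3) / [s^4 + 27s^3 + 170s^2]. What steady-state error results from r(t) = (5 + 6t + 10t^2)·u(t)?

340/3

Factoring s^2 from the denominator leaves a polynomial with constant term 170, so the system is type 2. Taking each input component in turn:
  • 5: tracked with zero error.
  • 6t: tracked with zero error.
  • 10t^2: e_ss = 20/K_a with K_a=3/17 → 340/3.
Total e_ss = 340/3.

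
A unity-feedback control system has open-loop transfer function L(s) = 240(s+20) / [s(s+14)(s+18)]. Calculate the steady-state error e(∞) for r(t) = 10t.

L(s) has one factor of s in the denominator, so the system is type 1.
K_v = lim_{s→0} s·L(s) = 240·20 / (14·18) = 400/21.
e_ss = 10/K_v = 10/(400/21) = 0.525.

0.525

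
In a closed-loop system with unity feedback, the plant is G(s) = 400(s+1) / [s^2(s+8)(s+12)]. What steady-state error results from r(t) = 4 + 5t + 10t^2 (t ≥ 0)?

4.8

Two free integrators in G(s): this is a type 2 system. Treating each term separately:
  • 4: tracked with zero error.
  • 5t: tracked with zero error.
  • 10t^2: e_ss = 20/K_a with K_a=25/6 → 4.8.
Total e_ss = 4.8.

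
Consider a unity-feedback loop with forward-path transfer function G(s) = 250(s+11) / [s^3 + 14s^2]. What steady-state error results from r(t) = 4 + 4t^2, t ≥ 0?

Lowest-order denominator term is 14s^2, so the open loop has 2 poles at the origin → type 2 system. Taking each input component in turn:
  • 4: tracked with zero error.
  • 4t^2: e_ss = 8/K_a with K_a=1375/7 → 56/1375.
Total e_ss = 56/1375.

56/1375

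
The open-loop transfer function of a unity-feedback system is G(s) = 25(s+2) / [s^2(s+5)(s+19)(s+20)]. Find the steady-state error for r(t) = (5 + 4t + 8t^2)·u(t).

System type = 2 (two poles at s=0). Treating each term separately:
  • 5: tracked with zero error.
  • 4t: tracked with zero error.
  • 8t^2: e_ss = 16/K_a with K_a=1/38 → 608.
Total e_ss = 608.

608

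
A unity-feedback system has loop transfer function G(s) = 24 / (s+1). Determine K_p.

24

System type = 0 (no poles at s=0).
K_p = lim_{s→0} G(s) = 24 / (1) = 24.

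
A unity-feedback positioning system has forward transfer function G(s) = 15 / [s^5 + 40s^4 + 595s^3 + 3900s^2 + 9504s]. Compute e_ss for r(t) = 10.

0

Lowest-order denominator term is 9504s, so the open loop has 1 pole at the origin → type 1 system.
K_p = ∞ for a type-1 system; e_ss to a step is zero.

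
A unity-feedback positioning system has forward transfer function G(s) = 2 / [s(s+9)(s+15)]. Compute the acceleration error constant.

0

G(s) has one factor of s in the denominator, so the system is type 1.
K_a = lim_{s→0} s^2·G(s) = 0 (the extra factor of s kills the finite limit).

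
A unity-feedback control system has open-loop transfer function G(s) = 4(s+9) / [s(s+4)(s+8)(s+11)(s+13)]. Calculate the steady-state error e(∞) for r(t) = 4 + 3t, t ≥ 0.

One free integrator in G(s): this is a type 1 system. By superposition:
  • 4: tracked with zero error.
  • 3t: e_ss = 3/K_v with K_v=9/1144 → 1144/3.
Total e_ss = 1144/3.

1144/3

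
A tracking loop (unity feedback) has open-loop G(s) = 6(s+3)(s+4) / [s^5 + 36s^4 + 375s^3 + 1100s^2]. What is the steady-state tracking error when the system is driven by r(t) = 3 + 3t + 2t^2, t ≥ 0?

550/9

Lowest-order denominator term is 1100s^2, so the open loop has 2 poles at the origin → type 2 system. Treating each term separately:
  • 3: tracked with zero error.
  • 3t: tracked with zero error.
  • 2t^2: e_ss = 4/K_a with K_a=18/275 → 550/9.
Total e_ss = 550/9.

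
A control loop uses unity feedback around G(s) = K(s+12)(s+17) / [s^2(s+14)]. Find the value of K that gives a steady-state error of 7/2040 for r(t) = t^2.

The open loop has two poles at the origin → type 2 system.
K_a = lim_{s→0} s^2·G(s) = K·12·17 / (14) = (102/7)·K.
e_ss = 2/K_a = 7/2040 ⇒ K_a = 4080/7 ⇒ K = (4080/7)/(102/7) = 40.

40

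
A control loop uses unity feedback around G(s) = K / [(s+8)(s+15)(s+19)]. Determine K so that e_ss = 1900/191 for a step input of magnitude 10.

12

G(s) has no factors of s in the denominator, so the system is type 0.
K_p = lim_{s→0} G(s) = K / (8·15·19) = (1/2280)·K.
e_ss = 10/(1 + K_p) = 1900/191 ⇒ 1 + (1/2280)·K = 191/190 ⇒ K = 12.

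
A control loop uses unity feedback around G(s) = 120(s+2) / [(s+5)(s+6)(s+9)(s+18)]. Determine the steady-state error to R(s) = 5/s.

System type = 0 (no poles at s=0).
K_p = lim_{s→0} G(s) = 120·2 / (5·6·9·18) = 4/81.
e_ss = 5/(1 + K_p) = 5/(85/81) = 81/17.

81/17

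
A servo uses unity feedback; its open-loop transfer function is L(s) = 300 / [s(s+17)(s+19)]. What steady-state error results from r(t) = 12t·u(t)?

12.92

L(s) has one factor of s in the denominator, so the system is type 1.
K_v = lim_{s→0} s·L(s) = 300 / (17·19) = 300/323.
e_ss = 12/K_v = 12/(300/323) = 12.92.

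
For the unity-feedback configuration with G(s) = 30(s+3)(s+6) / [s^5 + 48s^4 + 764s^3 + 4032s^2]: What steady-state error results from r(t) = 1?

Factoring s^2 from the denominator leaves a polynomial with constant term 4032, so the system is type 2.
A type-2 system has K_p = ∞, so it tracks a step input with zero steady-state error.

0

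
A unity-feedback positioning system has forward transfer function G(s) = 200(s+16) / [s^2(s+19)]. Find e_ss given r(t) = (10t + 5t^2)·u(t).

19/320

System type = 2 (two poles at s=0). Treating each term separately:
  • 10t: tracked with zero error.
  • 5t^2: e_ss = 10/K_a with K_a=3200/19 → 19/320.
Total e_ss = 19/320.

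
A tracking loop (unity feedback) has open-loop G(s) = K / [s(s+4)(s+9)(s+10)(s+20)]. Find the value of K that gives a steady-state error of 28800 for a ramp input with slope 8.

2

The open loop has one pole at the origin → type 1 system.
K_v = lim_{s→0} s·G(s) = K / (4·9·10·20) = (1/7200)·K.
e_ss = 8/K_v = 28800 ⇒ K_v = 1/3600 ⇒ K = (1/3600)/(1/7200) = 2.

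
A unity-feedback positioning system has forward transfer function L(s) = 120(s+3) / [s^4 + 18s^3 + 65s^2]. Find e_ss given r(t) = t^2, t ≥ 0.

13/36

Lowest-order denominator term is 65s^2, so the open loop has 2 poles at the origin → type 2 system.
K_a = lim_{s→0} s^2·L(s) = 120·3 / 65 = 72/13.
r(t) = t^2 gives R(s) = 2/s^3.
e_ss = 2/K_a = 2/(72/13) = 13/36.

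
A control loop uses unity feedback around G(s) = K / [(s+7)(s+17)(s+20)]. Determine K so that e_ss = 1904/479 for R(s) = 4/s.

15

G(s) has no factors of s in the denominator, so the system is type 0.
K_p = lim_{s→0} G(s) = K / (7·17·20) = (1/2380)·K.
e_ss = 4/(1 + K_p) = 1904/479 ⇒ 1 + (1/2380)·K = 479/476 ⇒ K = 15.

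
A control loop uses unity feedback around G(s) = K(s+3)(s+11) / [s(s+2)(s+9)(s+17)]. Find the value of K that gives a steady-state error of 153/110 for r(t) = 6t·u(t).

One free integrator in G(s): this is a type 1 system.
K_v = lim_{s→0} s·G(s) = K·3·11 / (2·9·17) = (11/102)·K.
e_ss = 6/K_v = 153/110 ⇒ K_v = 220/51 ⇒ K = (220/51)/(11/102) = 40.

40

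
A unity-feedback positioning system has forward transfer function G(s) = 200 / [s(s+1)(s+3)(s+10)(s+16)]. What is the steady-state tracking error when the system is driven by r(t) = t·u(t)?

The open loop has one pole at the origin → type 1 system.
K_v = lim_{s→0} s·G(s) = 200 / (1·3·10·16) = 5/12.
e_ss = 1/K_v = 1/(5/12) = 2.4.

2.4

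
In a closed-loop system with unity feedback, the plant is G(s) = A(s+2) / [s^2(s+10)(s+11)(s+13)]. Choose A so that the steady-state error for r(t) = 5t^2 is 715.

The open loop has two poles at the origin → type 2 system.
K_a = lim_{s→0} s^2·G(s) = A·2 / (10·11·13) = (1/715)·A.
e_ss = 10/K_a = 715 ⇒ K_a = 2/143 ⇒ A = (2/143)/(1/715) = 10.

10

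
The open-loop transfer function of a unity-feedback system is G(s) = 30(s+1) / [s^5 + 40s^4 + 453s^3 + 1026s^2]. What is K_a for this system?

Factoring s^2 from the denominator leaves a polynomial with constant term 1026, so the system is type 2.
K_a = lim_{s→0} s^2·G(s) = 30·1 / 1026 = 5/171.

5/171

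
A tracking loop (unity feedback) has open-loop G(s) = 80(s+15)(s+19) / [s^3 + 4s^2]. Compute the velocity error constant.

K_v = lim_{s→0} s·G(s); with 2 poles at the origin the limit diverges, so K_v = ∞.

infinity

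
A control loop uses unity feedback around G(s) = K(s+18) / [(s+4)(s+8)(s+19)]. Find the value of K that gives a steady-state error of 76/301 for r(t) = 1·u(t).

G(s) has no factors of s in the denominator, so the system is type 0.
K_p = lim_{s→0} G(s) = K·18 / (4·8·19) = (9/304)·K.
e_ss = 1/(1 + K_p) = 76/301 ⇒ 1 + (9/304)·K = 301/76 ⇒ K = 100.

100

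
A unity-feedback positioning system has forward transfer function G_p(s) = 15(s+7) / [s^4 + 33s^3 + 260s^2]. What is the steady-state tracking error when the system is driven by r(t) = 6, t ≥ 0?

Factoring s^2 from the denominator leaves a polynomial with constant term 260, so the system is type 2.
A type-2 system has K_p = ∞, so it tracks a step input with zero steady-state error.

0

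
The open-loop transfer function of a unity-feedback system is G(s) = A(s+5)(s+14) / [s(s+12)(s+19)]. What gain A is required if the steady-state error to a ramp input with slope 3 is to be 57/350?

60

G(s) has one factor of s in the denominator, so the system is type 1.
K_v = lim_{s→0} s·G(s) = A·5·14 / (12·19) = (35/114)·A.
e_ss = 3/K_v = 57/350 ⇒ K_v = 350/19 ⇒ A = (350/19)/(35/114) = 60.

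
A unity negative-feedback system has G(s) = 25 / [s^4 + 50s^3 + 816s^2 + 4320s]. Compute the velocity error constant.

5/864

The denominator has no term below 4320s — 1 pole at s=0, type 1.
K_v = lim_{s→0} s·G(s) = 25 / 4320 = 5/864.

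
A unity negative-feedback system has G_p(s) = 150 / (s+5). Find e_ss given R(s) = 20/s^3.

infinity

System type = 0 (no poles at s=0).
For a type-0 system K_a = 0, so e_ss to a parabolic input is unbounded.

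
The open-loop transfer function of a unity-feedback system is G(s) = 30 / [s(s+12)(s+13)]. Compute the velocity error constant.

The open loop has one pole at the origin → type 1 system.
K_v = lim_{s→0} s·G(s) = 30 / (12·13) = 5/26.

5/26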